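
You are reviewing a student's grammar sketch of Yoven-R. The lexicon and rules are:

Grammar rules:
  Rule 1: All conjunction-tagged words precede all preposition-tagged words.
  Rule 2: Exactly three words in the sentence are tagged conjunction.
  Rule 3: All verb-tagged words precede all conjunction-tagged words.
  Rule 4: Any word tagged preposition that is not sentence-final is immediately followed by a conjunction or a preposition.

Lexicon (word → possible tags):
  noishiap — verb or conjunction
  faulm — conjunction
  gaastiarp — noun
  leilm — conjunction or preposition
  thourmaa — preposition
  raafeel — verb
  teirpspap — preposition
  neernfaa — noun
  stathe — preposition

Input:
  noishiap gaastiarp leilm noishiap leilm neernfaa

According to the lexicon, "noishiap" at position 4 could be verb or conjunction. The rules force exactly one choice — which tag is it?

conjunction

Candidates per position — 1:noishiap {verb,conjunction}; 2:gaastiarp {noun}; 3:leilm {conjunction,preposition}; 4:noishiap {verb,conjunction}; 5:leilm {conjunction,preposition}; 6:neernfaa {noun}.
Word 5 cannot be preposition — rule 4 would then fail for every completion. It is conjunction.
Word 3 cannot be preposition — rule 1 would then fail for every completion. It is conjunction.
Word 4 cannot be verb — rule 3 would then fail for every completion. It is conjunction.
Word 1 cannot be conjunction — rule 2 would then fail for every completion. It is verb.
The only consistent sequence is: verb noun conjunction conjunction conjunction noun.
Rule-by-rule: rule 1 ✓; rule 2 ✓; rule 3 ✓; rule 4 ✓.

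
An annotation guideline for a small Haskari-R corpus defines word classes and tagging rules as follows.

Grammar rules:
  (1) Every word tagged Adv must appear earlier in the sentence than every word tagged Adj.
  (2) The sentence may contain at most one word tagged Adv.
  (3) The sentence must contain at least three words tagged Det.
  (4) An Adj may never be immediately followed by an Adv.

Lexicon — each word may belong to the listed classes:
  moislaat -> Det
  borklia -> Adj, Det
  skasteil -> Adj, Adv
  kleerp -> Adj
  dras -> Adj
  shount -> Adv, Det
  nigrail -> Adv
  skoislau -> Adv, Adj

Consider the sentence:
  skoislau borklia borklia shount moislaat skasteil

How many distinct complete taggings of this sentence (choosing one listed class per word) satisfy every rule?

6

Candidates per position — 1:skoislau {Adv,Adj}; 2:borklia {Adj,Det}; 3:borklia {Adj,Det}; 4:shount {Adv,Det}; 5:moislaat {Det}; 6:skasteil {Adj,Adv}.
There are 32 candidate sequences in total.
Checking each against the rules leaves 6 sequences.
Count = 6.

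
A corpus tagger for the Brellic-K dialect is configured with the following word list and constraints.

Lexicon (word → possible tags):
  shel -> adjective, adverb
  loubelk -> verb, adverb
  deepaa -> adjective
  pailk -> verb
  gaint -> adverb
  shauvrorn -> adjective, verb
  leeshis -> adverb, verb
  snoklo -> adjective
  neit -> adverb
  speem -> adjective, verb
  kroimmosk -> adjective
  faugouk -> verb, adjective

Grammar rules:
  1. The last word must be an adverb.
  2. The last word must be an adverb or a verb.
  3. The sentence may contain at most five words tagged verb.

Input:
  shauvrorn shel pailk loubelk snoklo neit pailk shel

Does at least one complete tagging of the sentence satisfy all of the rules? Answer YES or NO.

Candidates per position — 1:shauvrorn {adjective,verb}; 2:shel {adjective,adverb}; 3:pailk {verb}; 4:loubelk {verb,adverb}; 5:snoklo {adjective}; 6:neit {adverb}; 7:pailk {verb}; 8:shel {adjective,adverb}.
One satisfying assignment: adjective adjective verb adverb adjective adverb verb adverb.
Checking: rule 1 ✓; rule 2 ✓; rule 3 ✓.

YES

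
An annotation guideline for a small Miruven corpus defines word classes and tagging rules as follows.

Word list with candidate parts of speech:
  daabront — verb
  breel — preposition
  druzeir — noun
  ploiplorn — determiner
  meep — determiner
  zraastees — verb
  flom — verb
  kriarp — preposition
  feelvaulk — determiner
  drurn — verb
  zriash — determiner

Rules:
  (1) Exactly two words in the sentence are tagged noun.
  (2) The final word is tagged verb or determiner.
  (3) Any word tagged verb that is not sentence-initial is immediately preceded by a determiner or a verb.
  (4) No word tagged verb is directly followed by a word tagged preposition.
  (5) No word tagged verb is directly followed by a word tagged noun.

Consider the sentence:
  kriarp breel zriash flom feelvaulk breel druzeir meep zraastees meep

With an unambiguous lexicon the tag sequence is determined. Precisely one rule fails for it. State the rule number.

1

Fixed tagging: preposition preposition determiner verb determiner preposition noun determiner verb determiner.
Applying the rules: R1 ✗, R2 ✓, R3 ✓, R4 ✓, R5 ✓.
Only rule 1 fails.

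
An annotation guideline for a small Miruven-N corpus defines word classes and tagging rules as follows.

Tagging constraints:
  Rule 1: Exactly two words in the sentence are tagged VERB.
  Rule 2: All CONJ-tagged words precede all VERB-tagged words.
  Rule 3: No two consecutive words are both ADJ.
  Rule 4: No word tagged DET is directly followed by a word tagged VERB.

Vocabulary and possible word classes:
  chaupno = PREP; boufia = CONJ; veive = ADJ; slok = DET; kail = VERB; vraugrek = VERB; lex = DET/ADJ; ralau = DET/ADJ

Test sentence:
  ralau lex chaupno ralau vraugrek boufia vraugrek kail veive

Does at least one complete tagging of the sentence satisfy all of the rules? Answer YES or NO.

Candidates per position — 1:ralau {DET,ADJ}; 2:lex {DET,ADJ}; 3:chaupno {PREP}; 4:ralau {DET,ADJ}; 5:vraugrek {VERB}; 6:boufia {CONJ}; 7:vraugrek {VERB}; 8:kail {VERB}; 9:veive {ADJ}.
Rule 1 cannot be satisfied by any choice of tags from the lexicon.
So there is no consistent tagging.

NO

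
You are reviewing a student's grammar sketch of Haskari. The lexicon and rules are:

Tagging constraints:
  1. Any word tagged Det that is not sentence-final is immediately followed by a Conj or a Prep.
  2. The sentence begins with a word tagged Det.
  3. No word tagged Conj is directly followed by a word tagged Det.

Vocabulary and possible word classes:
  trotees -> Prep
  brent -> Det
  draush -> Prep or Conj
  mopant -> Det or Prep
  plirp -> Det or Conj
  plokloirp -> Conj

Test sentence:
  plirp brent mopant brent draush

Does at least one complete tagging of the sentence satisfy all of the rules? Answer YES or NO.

NO

Candidates per position — 1:plirp {Det,Conj}; 2:brent {Det}; 3:mopant {Det,Prep}; 4:brent {Det}; 5:draush {Prep,Conj}.
Every candidate sequence violates at least one rule; no consistent tagging exists.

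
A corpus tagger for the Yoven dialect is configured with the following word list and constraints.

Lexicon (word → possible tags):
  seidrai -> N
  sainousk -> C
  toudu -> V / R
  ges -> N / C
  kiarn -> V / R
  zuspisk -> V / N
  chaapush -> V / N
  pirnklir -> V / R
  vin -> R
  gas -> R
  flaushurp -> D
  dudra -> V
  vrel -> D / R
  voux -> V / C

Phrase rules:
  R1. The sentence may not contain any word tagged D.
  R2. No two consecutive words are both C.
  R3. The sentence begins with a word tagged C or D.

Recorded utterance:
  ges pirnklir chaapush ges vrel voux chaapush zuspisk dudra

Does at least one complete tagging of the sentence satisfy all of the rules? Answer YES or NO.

YES

Candidates per position — 1:ges {N,C}; 2:pirnklir {V,R}; 3:chaapush {V,N}; 4:ges {N,C}; 5:vrel {D,R}; 6:voux {V,C}; 7:chaapush {V,N}; 8:zuspisk {V,N}; 9:dudra {V}.
One satisfying assignment: C V V C R V V V V.
Checking: rule 1 satisfied; rule 2 satisfied; rule 3 satisfied.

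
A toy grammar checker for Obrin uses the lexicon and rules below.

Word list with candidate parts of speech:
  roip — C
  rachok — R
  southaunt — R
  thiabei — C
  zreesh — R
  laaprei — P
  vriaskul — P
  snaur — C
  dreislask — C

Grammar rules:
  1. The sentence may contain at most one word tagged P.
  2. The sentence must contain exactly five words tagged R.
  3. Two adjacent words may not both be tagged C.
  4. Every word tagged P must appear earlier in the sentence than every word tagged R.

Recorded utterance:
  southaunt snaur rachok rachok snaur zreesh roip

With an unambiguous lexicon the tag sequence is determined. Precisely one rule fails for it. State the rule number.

Fixed tagging: R C R R C R C.
Rule check: R1 holds, R2 violated, R3 holds, R4 holds.
Only rule 2 fails.

2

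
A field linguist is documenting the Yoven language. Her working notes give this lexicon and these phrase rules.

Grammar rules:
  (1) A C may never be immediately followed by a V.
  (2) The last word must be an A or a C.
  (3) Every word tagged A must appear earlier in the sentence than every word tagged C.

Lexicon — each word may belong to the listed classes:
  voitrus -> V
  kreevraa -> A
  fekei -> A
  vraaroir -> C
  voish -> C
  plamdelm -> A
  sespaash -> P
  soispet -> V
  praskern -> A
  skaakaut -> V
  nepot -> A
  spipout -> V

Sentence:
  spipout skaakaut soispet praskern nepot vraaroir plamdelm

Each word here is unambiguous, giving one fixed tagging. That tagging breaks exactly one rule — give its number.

3

Fixed tagging: V V V A A C A.
Rule check: R1 ok, R2 ok, R3 fails.
Only rule 3 fails.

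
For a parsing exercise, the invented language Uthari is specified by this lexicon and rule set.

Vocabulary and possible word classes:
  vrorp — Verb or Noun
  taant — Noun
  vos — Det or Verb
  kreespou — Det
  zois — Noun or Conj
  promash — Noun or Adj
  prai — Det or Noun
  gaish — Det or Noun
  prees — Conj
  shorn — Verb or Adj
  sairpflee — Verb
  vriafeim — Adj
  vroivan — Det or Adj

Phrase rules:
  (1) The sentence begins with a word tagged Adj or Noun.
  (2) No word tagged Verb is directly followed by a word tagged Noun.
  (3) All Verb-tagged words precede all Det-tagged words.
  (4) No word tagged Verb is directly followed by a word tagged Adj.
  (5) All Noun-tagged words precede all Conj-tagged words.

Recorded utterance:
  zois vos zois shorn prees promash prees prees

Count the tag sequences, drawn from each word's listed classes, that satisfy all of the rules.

4

Candidates per position — 1:zois {Noun,Conj}; 2:vos {Det,Verb}; 3:zois {Noun,Conj}; 4:shorn {Verb,Adj}; 5:prees {Conj}; 6:promash {Noun,Adj}; 7:prees {Conj}; 8:prees {Conj}.
There are 32 candidate sequences in total.
The sequences that satisfy every rule: Noun Det Noun Adj Conj Adj Conj Conj; Noun Det Conj Adj Conj Adj Conj Conj; Noun Verb Conj Verb Conj Adj Conj Conj; Noun Verb Conj Adj Conj Adj Conj Conj.
Count = 4.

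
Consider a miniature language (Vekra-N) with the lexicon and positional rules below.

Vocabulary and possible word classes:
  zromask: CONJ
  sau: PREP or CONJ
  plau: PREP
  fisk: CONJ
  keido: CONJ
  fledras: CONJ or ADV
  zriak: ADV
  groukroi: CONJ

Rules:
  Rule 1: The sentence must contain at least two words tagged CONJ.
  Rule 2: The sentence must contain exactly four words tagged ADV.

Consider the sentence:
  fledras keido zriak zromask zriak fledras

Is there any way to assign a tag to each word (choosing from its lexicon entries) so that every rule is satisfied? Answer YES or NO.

YES

Candidates per position — 1:fledras {CONJ,ADV}; 2:keido {CONJ}; 3:zriak {ADV}; 4:zromask {CONJ}; 5:zriak {ADV}; 6:fledras {CONJ,ADV}.
One satisfying assignment: ADV CONJ ADV CONJ ADV ADV.
Verifying each rule — rule 1 ✓; rule 2 ✓.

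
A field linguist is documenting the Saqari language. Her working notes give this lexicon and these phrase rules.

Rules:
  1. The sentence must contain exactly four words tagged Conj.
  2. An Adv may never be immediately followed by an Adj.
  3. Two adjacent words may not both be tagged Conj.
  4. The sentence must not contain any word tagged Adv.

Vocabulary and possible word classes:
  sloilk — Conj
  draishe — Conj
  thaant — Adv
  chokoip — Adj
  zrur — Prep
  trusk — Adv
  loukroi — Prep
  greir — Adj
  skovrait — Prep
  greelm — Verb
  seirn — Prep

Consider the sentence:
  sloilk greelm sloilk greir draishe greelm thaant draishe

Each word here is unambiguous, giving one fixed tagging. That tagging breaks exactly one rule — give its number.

Fixed tagging: Conj Verb Conj Adj Conj Verb Adv Conj.
Checking each rule: R1 ✓, R2 ✓, R3 ✓, R4 ✗.
Only rule 4 fails.

4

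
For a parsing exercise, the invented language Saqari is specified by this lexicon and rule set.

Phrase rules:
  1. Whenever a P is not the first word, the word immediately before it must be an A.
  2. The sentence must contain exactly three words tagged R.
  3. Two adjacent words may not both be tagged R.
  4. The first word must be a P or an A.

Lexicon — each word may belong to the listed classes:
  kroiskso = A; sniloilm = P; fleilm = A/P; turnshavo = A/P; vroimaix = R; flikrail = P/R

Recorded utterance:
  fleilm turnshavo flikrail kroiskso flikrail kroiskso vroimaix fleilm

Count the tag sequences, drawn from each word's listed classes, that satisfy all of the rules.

3

Candidates per position — 1:fleilm {A,P}; 2:turnshavo {A,P}; 3:flikrail {P,R}; 4:kroiskso {A}; 5:flikrail {P,R}; 6:kroiskso {A}; 7:vroimaix {R}; 8:fleilm {A,P}.
There are 32 candidate sequences in total.
The sequences that satisfy every rule: A A R A R A R A; A P R A R A R A; P A R A R A R A.
Count = 3.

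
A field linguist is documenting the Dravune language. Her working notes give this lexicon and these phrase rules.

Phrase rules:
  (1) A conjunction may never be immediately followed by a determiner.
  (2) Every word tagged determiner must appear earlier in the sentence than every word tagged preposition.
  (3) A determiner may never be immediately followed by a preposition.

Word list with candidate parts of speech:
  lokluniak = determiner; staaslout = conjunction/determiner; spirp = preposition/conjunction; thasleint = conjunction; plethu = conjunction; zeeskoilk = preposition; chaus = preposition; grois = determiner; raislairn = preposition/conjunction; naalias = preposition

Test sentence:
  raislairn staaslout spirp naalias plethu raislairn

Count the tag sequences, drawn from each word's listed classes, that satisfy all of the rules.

8

Candidates per position — 1:raislairn {preposition,conjunction}; 2:staaslout {conjunction,determiner}; 3:spirp {preposition,conjunction}; 4:naalias {preposition}; 5:plethu {conjunction}; 6:raislairn {preposition,conjunction}.
There are 16 candidate sequences in total.
Checking each against the rules leaves 8 sequences.
Count = 8.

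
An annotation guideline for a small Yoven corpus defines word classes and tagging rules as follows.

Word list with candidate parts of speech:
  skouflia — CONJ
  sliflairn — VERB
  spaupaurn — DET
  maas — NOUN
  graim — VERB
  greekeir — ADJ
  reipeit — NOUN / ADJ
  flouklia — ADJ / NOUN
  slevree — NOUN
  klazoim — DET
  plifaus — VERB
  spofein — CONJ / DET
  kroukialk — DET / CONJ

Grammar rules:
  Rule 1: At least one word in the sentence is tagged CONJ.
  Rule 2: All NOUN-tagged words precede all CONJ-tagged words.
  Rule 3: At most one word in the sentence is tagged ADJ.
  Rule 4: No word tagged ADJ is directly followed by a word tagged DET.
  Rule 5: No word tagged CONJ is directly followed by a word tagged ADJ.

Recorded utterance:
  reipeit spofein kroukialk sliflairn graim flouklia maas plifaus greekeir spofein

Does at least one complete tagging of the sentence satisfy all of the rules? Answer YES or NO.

YES

Candidates per position — 1:reipeit {NOUN,ADJ}; 2:spofein {CONJ,DET}; 3:kroukialk {DET,CONJ}; 4:sliflairn {VERB}; 5:graim {VERB}; 6:flouklia {ADJ,NOUN}; 7:maas {NOUN}; 8:plifaus {VERB}; 9:greekeir {ADJ}; 10:spofein {CONJ,DET}.
One satisfying assignment: NOUN DET DET VERB VERB NOUN NOUN VERB ADJ CONJ.
Rule-by-rule: rule 1 holds; rule 2 holds; rule 3 holds; rule 4 holds; rule 5 holds.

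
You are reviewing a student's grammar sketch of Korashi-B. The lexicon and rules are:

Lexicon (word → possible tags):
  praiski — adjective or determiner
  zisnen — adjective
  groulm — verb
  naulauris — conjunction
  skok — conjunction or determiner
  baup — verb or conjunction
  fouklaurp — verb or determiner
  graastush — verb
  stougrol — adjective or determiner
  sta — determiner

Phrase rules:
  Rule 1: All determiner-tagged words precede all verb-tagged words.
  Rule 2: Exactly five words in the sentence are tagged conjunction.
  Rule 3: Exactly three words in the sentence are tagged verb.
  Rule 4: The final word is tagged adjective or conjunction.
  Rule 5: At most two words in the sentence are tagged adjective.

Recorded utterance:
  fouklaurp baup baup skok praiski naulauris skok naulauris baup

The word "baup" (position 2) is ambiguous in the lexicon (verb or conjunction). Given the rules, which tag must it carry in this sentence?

verb

Candidates per position — 1:fouklaurp {verb,determiner}; 2:baup {verb,conjunction}; 3:baup {verb,conjunction}; 4:skok {conjunction,determiner}; 5:praiski {adjective,determiner}; 6:naulauris {conjunction}; 7:skok {conjunction,determiner}; 8:naulauris {conjunction}; 9:baup {verb,conjunction}.
Position 9: verb is ruled out by rule 4; that leaves conjunction.
Position 1: determiner is ruled out by rule 3; that leaves verb.
Position 2: conjunction is ruled out by rule 3; that leaves verb.
Position 3: conjunction is ruled out by rule 3; that leaves verb.
Position 4: determiner is ruled out by rule 1; that leaves conjunction.
Position 5: determiner is ruled out by rule 1; that leaves adjective.
Position 7: determiner is ruled out by rule 1; that leaves conjunction.
That leaves exactly one tagging: verb verb verb conjunction adjective conjunction conjunction conjunction conjunction.
Rule-by-rule: rule 1 ✓; rule 2 ✓; rule 3 ✓; rule 4 ✓; rule 5 ✓.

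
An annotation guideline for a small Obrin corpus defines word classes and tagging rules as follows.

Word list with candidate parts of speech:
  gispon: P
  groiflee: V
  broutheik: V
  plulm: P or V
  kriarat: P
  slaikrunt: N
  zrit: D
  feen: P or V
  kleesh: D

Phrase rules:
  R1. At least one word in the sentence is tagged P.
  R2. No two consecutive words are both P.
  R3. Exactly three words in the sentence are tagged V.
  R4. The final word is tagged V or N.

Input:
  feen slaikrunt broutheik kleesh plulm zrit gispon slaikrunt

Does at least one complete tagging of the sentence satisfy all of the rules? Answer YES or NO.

YES

Candidates per position — 1:feen {P,V}; 2:slaikrunt {N}; 3:broutheik {V}; 4:kleesh {D}; 5:plulm {P,V}; 6:zrit {D}; 7:gispon {P}; 8:slaikrunt {N}.
One satisfying assignment: V N V D V D P N.
Check: rule 1 satisfied; rule 2 satisfied; rule 3 satisfied; rule 4 satisfied.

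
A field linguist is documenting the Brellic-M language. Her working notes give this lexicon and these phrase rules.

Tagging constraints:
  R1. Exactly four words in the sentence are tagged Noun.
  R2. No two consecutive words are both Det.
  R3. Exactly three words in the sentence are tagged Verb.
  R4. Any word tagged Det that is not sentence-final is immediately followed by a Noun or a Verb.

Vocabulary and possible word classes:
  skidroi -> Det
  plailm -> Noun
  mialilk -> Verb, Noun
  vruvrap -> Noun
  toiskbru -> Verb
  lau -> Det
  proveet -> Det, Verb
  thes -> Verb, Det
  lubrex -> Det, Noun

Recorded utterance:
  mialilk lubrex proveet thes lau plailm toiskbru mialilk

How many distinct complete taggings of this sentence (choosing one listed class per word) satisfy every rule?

Candidates per position — 1:mialilk {Verb,Noun}; 2:lubrex {Det,Noun}; 3:proveet {Det,Verb}; 4:thes {Verb,Det}; 5:lau {Det}; 6:plailm {Noun}; 7:toiskbru {Verb}; 8:mialilk {Verb,Noun}.
There are 32 candidate sequences in total.
The sequences that satisfy every rule: Noun Noun Verb Verb Det Noun Verb Noun.
Count = 1.

1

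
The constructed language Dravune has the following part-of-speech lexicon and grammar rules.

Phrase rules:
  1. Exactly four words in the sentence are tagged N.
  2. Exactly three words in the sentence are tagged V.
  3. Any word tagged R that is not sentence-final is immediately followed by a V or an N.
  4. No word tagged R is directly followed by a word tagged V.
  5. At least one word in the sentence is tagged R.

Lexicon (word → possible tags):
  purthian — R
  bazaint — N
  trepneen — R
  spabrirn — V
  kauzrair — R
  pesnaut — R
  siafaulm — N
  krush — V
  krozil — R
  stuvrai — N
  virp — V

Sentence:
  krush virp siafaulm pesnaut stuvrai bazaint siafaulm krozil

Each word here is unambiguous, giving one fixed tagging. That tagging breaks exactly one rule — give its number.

2

Fixed tagging: V V N R N N N R.
Rule check: R1 ✓, R2 ✗, R3 ✓, R4 ✓, R5 ✓.
Only rule 2 fails.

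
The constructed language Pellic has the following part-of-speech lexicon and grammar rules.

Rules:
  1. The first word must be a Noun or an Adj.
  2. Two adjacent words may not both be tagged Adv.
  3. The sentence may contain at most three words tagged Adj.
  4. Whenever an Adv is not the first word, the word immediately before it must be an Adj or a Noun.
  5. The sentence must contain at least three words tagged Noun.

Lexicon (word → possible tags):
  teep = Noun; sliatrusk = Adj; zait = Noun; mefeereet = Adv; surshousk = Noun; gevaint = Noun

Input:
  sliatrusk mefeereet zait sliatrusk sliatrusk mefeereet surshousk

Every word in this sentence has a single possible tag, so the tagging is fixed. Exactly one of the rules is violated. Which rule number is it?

Fixed tagging: Adj Adv Noun Adj Adj Adv Noun.
Rule check: R1 ✓, R2 ✓, R3 ✓, R4 ✓, R5 ✗.
Only rule 5 fails.

5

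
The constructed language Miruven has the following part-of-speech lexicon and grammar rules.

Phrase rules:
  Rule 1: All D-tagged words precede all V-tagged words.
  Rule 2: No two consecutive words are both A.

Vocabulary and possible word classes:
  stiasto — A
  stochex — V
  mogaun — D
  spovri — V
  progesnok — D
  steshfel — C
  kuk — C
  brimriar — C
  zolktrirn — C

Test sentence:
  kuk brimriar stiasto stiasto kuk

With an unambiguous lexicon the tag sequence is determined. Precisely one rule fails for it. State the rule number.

2

Fixed tagging: C C A A C.
Rule check: R1 ✓, R2 ✗.
Only rule 2 fails.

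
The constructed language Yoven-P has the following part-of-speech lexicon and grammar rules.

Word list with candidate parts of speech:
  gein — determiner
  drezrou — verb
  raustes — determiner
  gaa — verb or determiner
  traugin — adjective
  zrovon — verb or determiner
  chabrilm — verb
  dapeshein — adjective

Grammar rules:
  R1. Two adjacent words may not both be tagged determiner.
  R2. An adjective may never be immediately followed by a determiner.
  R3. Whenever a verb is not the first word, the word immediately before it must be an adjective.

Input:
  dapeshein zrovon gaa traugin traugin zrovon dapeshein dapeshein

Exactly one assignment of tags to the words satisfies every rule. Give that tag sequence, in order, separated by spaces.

adjective verb determiner adjective adjective verb adjective adjective

Candidates per position — 1:dapeshein {adjective}; 2:zrovon {verb,determiner}; 3:gaa {verb,determiner}; 4:traugin {adjective}; 5:traugin {adjective}; 6:zrovon {verb,determiner}; 7:dapeshein {adjective}; 8:dapeshein {adjective}.
Word 2 cannot be determiner — rule 2 would then fail for every completion. It is verb.
Word 3 cannot be verb — rule 3 would then fail for every completion. It is determiner.
Word 6 cannot be determiner — rule 2 would then fail for every completion. It is verb.
So the tagging must be: adjective verb determiner adjective adjective verb adjective adjective.
Checking: rule 1 ✓; rule 2 ✓; rule 3 ✓.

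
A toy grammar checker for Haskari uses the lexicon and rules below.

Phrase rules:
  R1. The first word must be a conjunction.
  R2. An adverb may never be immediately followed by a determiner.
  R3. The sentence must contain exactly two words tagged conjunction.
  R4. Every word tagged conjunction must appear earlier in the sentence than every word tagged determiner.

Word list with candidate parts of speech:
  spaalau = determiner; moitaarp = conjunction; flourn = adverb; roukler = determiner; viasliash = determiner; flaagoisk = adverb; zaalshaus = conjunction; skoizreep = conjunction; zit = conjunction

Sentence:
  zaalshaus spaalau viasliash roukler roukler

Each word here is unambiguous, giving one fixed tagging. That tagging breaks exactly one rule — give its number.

Fixed tagging: conjunction determiner determiner determiner determiner.
Checking each rule: R1 holds, R2 holds, R3 violated, R4 holds.
Only rule 3 fails.

3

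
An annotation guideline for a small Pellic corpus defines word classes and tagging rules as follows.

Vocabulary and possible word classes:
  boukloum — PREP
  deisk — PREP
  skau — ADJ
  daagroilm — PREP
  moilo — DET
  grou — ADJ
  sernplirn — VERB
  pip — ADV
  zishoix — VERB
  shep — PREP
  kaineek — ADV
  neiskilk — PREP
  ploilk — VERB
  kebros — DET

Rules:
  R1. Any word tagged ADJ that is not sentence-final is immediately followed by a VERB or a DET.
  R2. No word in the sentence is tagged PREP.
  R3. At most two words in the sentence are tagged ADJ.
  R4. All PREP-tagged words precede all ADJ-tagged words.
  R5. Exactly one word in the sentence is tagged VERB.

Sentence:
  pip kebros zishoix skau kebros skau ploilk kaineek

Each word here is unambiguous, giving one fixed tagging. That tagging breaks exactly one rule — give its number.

Fixed tagging: ADV DET VERB ADJ DET ADJ VERB ADV.
Checking each rule: R1 holds, R2 holds, R3 holds, R4 holds, R5 violated.
Only rule 5 fails.

5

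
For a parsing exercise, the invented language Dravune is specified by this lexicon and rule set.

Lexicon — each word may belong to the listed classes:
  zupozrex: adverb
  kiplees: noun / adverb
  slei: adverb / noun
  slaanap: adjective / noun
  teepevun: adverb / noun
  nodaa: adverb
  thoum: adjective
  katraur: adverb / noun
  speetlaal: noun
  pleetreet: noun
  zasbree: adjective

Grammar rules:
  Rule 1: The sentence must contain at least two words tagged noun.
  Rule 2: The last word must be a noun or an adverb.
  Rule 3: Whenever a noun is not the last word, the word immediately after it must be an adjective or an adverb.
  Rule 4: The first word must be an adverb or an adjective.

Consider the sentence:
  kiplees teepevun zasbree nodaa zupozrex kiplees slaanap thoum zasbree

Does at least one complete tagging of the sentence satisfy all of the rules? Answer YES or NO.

NO

Candidates per position — 1:kiplees {noun,adverb}; 2:teepevun {adverb,noun}; 3:zasbree {adjective}; 4:nodaa {adverb}; 5:zupozrex {adverb}; 6:kiplees {noun,adverb}; 7:slaanap {adjective,noun}; 8:thoum {adjective}; 9:zasbree {adjective}.
Rule 2 cannot be satisfied by any choice of tags from the lexicon.
So there is no consistent tagging.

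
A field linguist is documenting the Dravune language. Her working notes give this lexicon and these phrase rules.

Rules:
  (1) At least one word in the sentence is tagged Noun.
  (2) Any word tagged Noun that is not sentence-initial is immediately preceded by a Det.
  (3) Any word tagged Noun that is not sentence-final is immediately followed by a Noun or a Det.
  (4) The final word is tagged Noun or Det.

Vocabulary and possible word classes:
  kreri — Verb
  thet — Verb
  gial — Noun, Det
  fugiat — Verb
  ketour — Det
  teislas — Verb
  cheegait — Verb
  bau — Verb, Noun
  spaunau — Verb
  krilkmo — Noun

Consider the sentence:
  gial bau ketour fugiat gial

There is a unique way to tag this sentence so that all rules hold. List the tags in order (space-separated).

Det Noun Det Verb Det

Candidates per position — 1:gial {Noun,Det}; 2:bau {Verb,Noun}; 3:ketour {Det}; 4:fugiat {Verb}; 5:gial {Noun,Det}.
Position 5: tagging it Noun would leave rule 2 unsatisfiable, so it must be Det.
The remaining ambiguous positions (1, 2) are resolved jointly — only one combination satisfies every rule.
The unique satisfying tagging is: Det Noun Det Verb Det.
Verifying each rule — rule 1 ok; rule 2 ok; rule 3 ok; rule 4 ok.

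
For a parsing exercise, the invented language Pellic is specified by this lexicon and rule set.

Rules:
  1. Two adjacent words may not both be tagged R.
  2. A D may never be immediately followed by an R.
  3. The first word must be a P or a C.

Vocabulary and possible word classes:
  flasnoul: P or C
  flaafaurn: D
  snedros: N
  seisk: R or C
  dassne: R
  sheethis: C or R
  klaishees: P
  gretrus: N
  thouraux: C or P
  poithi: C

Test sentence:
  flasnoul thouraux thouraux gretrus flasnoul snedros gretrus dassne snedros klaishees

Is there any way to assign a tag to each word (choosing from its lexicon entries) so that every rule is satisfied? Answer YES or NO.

YES

Candidates per position — 1:flasnoul {P,C}; 2:thouraux {C,P}; 3:thouraux {C,P}; 4:gretrus {N}; 5:flasnoul {P,C}; 6:snedros {N}; 7:gretrus {N}; 8:dassne {R}; 9:snedros {N}; 10:klaishees {P}.
One satisfying assignment: P P P N P N N R N P.
Checking: rule 1 satisfied; rule 2 satisfied; rule 3 satisfied.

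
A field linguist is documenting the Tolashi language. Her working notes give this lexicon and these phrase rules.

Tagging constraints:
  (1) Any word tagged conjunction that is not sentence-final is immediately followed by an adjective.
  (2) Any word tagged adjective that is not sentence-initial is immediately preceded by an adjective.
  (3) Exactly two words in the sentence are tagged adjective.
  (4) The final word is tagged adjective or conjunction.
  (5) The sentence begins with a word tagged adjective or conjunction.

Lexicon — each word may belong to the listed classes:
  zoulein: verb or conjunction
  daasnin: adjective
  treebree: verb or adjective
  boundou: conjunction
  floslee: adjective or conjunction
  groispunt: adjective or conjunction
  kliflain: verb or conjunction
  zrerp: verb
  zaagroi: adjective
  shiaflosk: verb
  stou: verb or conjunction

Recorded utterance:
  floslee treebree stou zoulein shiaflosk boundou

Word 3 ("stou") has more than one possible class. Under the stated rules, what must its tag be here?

verb

Candidates per position — 1:floslee {adjective,conjunction}; 2:treebree {verb,adjective}; 3:stou {verb,conjunction}; 4:zoulein {verb,conjunction}; 5:shiaflosk {verb}; 6:boundou {conjunction}.
Word 1 cannot be conjunction — rule 3 would then fail for every completion. It is adjective.
Word 2 cannot be verb — rule 3 would then fail for every completion. It is adjective.
Word 3 cannot be conjunction — rule 1 would then fail for every completion. It is verb.
Word 4 cannot be conjunction — rule 1 would then fail for every completion. It is verb.
The unique satisfying tagging is: adjective adjective verb verb verb conjunction.
Checking: rule 1 holds; rule 2 holds; rule 3 holds; rule 4 holds; rule 5 holds.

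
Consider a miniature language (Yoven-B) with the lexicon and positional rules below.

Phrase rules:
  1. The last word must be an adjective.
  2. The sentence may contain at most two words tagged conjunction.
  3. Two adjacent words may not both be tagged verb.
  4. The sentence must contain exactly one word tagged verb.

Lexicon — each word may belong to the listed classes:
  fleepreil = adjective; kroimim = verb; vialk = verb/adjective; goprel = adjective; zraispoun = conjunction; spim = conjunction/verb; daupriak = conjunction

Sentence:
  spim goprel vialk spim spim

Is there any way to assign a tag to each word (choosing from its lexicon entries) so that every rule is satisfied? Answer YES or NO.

NO

Candidates per position — 1:spim {conjunction,verb}; 2:goprel {adjective}; 3:vialk {verb,adjective}; 4:spim {conjunction,verb}; 5:spim {conjunction,verb}.
Rule 1 cannot be satisfied by any choice of tags from the lexicon.
So there is no consistent tagging.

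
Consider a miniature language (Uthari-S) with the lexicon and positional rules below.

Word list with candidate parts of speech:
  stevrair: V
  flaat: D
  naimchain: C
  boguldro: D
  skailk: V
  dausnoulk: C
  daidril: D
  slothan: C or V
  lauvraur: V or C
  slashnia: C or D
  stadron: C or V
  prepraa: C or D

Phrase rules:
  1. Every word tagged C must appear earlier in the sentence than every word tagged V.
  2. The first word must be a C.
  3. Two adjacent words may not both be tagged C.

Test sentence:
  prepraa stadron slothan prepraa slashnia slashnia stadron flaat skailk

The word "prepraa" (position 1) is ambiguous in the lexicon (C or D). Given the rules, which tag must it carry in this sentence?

C

Candidates per position — 1:prepraa {C,D}; 2:stadron {C,V}; 3:slothan {C,V}; 4:prepraa {C,D}; 5:slashnia {C,D}; 6:slashnia {C,D}; 7:stadron {C,V}; 8:flaat {D}; 9:skailk {V}.
Word 1 cannot be D — rule 2 would then fail for every completion. It is C.
Word 2 cannot be C — rule 3 would then fail for every completion. It is V.
Word 3 cannot be C — rule 1 would then fail for every completion. It is V.
Word 4 cannot be C — rule 1 would then fail for every completion. It is D.
Word 5 cannot be C — rule 1 would then fail for every completion. It is D.
Word 6 cannot be C — rule 1 would then fail for every completion. It is D.
Word 7 cannot be C — rule 1 would then fail for every completion. It is V.
So the tagging must be: C V V D D D V D V.
Check: rule 1 satisfied; rule 2 satisfied; rule 3 satisfied.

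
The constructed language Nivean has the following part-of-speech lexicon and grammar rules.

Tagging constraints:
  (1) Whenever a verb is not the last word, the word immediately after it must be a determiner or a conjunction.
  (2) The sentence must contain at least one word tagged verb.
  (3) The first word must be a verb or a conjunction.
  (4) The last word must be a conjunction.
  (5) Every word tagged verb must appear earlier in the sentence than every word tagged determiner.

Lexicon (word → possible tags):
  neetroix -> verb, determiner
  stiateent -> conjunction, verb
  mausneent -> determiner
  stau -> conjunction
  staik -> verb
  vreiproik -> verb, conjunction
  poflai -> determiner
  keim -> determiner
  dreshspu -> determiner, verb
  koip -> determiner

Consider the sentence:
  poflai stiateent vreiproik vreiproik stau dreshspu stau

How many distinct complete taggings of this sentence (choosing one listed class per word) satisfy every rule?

0

Candidates per position — 1:poflai {determiner}; 2:stiateent {conjunction,verb}; 3:vreiproik {verb,conjunction}; 4:vreiproik {verb,conjunction}; 5:stau {conjunction}; 6:dreshspu {determiner,verb}; 7:stau {conjunction}.
There are 16 candidate sequences in total.
Rule 3 cannot be satisfied by any choice of tags from the lexicon.
So there is no consistent tagging.
Count = 0.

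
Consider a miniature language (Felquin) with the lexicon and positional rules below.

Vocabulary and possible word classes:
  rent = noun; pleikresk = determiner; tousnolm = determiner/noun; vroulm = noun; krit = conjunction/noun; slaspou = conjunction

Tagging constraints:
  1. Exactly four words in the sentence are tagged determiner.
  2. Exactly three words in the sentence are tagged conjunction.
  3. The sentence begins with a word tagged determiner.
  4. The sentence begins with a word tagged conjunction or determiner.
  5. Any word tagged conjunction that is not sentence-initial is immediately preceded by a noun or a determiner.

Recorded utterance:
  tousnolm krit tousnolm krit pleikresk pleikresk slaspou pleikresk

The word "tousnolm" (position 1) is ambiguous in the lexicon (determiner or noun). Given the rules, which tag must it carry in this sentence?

determiner

Candidates per position — 1:tousnolm {determiner,noun}; 2:krit {conjunction,noun}; 3:tousnolm {determiner,noun}; 4:krit {conjunction,noun}; 5:pleikresk {determiner}; 6:pleikresk {determiner}; 7:slaspou {conjunction}; 8:pleikresk {determiner}.
If word 1 were noun, no tagging could satisfy rule 3; so word 1 is determiner.
If word 2 were noun, no tagging could satisfy rule 2; so word 2 is conjunction.
If word 3 were determiner, no tagging could satisfy rule 1; so word 3 is noun.
If word 4 were noun, no tagging could satisfy rule 2; so word 4 is conjunction.
The only consistent sequence is: determiner conjunction noun conjunction determiner determiner conjunction determiner.
Check: rule 1 ✓; rule 2 ✓; rule 3 ✓; rule 4 ✓; rule 5 ✓.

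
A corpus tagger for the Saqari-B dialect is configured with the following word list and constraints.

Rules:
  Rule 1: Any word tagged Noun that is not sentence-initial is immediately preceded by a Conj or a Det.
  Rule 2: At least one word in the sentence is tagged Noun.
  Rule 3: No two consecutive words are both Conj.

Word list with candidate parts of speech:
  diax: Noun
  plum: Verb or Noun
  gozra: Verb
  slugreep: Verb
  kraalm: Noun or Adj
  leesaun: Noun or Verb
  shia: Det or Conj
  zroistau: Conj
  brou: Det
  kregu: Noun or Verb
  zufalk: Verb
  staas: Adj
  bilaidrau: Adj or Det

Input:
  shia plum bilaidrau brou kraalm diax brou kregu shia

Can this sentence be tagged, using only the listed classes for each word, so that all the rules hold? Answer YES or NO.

Candidates per position — 1:shia {Det,Conj}; 2:plum {Verb,Noun}; 3:bilaidrau {Adj,Det}; 4:brou {Det}; 5:kraalm {Noun,Adj}; 6:diax {Noun}; 7:brou {Det}; 8:kregu {Noun,Verb}; 9:shia {Det,Conj}.
Rule 1 cannot be satisfied by any choice of tags from the lexicon.
So there is no consistent tagging.

NO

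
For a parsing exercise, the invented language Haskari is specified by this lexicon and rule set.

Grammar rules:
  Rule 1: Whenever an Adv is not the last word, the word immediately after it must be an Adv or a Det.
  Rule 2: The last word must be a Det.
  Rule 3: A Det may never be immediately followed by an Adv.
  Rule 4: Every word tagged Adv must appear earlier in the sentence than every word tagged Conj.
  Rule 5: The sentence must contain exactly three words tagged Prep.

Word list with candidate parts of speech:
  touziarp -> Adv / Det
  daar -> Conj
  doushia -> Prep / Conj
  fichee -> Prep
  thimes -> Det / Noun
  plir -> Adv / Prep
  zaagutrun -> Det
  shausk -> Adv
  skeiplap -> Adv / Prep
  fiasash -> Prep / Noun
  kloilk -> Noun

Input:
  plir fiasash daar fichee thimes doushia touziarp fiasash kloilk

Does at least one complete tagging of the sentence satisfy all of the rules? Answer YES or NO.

NO

Candidates per position — 1:plir {Adv,Prep}; 2:fiasash {Prep,Noun}; 3:daar {Conj}; 4:fichee {Prep}; 5:thimes {Det,Noun}; 6:doushia {Prep,Conj}; 7:touziarp {Adv,Det}; 8:fiasash {Prep,Noun}; 9:kloilk {Noun}.
Rule 2 cannot be satisfied by any choice of tags from the lexicon.
So there is no consistent tagging.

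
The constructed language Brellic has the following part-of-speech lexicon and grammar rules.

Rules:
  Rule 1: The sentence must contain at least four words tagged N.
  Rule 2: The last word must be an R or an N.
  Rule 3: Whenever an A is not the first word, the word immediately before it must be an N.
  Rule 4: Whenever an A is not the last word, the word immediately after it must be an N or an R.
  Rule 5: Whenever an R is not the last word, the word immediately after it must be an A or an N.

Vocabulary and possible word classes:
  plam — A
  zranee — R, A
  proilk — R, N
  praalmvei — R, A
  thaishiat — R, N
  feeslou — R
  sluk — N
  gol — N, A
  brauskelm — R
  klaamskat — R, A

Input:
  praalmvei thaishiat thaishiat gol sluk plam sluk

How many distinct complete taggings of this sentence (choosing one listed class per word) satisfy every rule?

Candidates per position — 1:praalmvei {R,A}; 2:thaishiat {R,N}; 3:thaishiat {R,N}; 4:gol {N,A}; 5:sluk {N}; 6:plam {A}; 7:sluk {N}.
There are 16 candidate sequences in total.
Checking each against the rules leaves 7 sequences.
Count = 7.

7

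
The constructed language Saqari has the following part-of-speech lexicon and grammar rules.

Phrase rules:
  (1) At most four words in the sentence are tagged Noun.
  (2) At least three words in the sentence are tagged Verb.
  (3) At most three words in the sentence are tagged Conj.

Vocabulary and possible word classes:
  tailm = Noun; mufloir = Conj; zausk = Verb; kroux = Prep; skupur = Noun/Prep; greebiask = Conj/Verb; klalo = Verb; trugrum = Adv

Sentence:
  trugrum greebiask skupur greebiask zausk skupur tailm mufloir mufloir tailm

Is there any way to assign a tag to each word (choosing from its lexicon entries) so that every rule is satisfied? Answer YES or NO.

YES

Candidates per position — 1:trugrum {Adv}; 2:greebiask {Conj,Verb}; 3:skupur {Noun,Prep}; 4:greebiask {Conj,Verb}; 5:zausk {Verb}; 6:skupur {Noun,Prep}; 7:tailm {Noun}; 8:mufloir {Conj}; 9:mufloir {Conj}; 10:tailm {Noun}.
One satisfying assignment: Adv Verb Noun Verb Verb Noun Noun Conj Conj Noun.
Check: rule 1 ok; rule 2 ok; rule 3 ok.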